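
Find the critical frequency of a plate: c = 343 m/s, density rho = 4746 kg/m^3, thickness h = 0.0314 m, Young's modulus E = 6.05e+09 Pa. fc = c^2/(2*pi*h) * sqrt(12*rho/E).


12*rho/E = 12*4746/6.05e+09 = 9.41355e-06
sqrt(12*rho/E) = sqrt(9.41355e-06) = 0.00306815
c^2/(2*pi*h) = 343^2/(2*pi*0.0314) = 596319
fc = 596319 * 0.00306815 = 1829.6 Hz


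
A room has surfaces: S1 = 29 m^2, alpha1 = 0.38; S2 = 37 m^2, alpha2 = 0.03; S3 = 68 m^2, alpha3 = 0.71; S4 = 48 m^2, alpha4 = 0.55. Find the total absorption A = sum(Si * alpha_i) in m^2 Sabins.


29 * 0.38 = 11.02
37 * 0.03 = 1.11
68 * 0.71 = 48.28
48 * 0.55 = 26.4
A_total = 11.02 + 1.11 + 48.28 + 26.4 = 86.81 m^2


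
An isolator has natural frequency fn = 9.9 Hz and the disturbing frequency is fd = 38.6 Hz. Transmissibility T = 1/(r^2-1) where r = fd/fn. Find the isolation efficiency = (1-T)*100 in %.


r = 38.6 / 9.9 = 3.89899
r^2 - 1 = 3.89899^2 - 1 = 14.2021
T = 1/14.2021 = 0.0704121
Efficiency = (1 - 0.0704121)*100 = 92.959 %


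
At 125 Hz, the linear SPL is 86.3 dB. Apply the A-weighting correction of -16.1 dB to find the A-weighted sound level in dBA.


A-weighting table: 125 Hz -> -16.1 dB correction
SPL_A = SPL + correction = 86.3 + (-16.1) = 70.2 dBA


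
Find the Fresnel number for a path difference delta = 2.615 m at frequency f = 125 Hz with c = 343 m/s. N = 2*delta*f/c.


N = 2*delta*f/c = 2*delta/lambda, where lambda = c/f
lambda = 343 / 125 = 2.744 m
N = 2 * 2.615 / 2.744 = 1.906


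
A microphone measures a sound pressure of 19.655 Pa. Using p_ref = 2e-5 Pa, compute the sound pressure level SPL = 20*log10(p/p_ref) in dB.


p / p_ref = 19.655 / 2e-5 = 982750
SPL = 20 * log10(982750) = 119.85 dB


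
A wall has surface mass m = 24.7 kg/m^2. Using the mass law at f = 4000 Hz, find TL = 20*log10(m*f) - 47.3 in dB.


m * f = 24.7 * 4000 = 98800
20*log10(98800) = 99.8951 dB
TL = 99.8951 - 47.3 = 52.595 dB


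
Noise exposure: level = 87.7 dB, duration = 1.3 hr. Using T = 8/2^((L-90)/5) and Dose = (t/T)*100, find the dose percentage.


T_allowed = 8 / 2^((87.7 - 90)/5) = 11.0043 hr
Dose = 1.3 / 11.0043 * 100 = 11.814 %


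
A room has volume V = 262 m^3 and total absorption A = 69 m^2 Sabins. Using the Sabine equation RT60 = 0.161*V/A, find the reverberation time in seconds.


RT60 = 0.161 * 262 / 69 = 0.61133 s


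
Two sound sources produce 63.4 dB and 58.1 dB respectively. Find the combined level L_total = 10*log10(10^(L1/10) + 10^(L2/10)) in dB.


10^(63.4/10) = 2.18776e+06
10^(58.1/10) = 645654
Sum = 2.18776e+06 + 645654 = 2.83341e+06
L_total = 10*log10(2.83341e+06) = 64.523 dB


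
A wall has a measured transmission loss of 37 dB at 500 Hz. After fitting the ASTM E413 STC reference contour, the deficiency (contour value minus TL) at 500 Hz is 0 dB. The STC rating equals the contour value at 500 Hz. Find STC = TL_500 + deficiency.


By ASTM E413, STC = value of the fitted reference contour at 500 Hz.
Contour value at 500 Hz = TL_500 + deficiency = 37 + 0 = 37
STC = 37


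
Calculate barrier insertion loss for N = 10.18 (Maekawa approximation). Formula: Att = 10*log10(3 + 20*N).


3 + 20*N = 3 + 20*10.18 = 206.6
Att = 10*log10(206.6) = 23.151 dB


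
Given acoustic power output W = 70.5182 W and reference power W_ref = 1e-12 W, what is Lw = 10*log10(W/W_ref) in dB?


W / W_ref = 70.5182 / 1e-12 = 7.05182e+13
Lw = 10 * log10(7.05182e+13) = 138.48 dB


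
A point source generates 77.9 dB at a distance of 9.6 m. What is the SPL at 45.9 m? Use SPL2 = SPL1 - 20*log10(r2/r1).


r2/r1 = 45.9/9.6 = 4.78125
Correction = 20*log10(4.78125) = 13.5908 dB
SPL2 = 77.9 - 13.5908 = 64.309 dB


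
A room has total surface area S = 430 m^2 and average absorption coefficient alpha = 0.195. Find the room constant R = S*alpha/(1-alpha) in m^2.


R = 430 * 0.195 / (1 - 0.195) = 104.16 m^2


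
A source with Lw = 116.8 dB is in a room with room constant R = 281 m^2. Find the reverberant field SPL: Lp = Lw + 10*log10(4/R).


4/R = 4/281 = 0.0142349
Lp = 116.8 + 10*log10(0.0142349) = 98.334 dB


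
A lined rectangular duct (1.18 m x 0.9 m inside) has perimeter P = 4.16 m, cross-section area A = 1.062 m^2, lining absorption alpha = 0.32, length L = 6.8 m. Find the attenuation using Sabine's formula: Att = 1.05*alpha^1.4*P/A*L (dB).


alpha^1.4 = 0.32^1.4 = 0.202866
Attenuation rate = 1.05 * alpha^1.4 * P / A
= 1.05 * 0.202866 * 4.16 / 1.062 = 0.834387 dB/m
Total Att = 0.834387 * 6.8 = 5.6738 dB


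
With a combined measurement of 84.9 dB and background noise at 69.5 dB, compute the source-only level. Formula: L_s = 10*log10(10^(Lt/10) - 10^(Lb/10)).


10^(84.9/10) = 3.0903e+08
10^(69.5/10) = 8.91251e+06
Difference = 3.0903e+08 - 8.91251e+06 = 3.00117e+08
L_source = 10*log10(3.00117e+08) = 84.773 dB


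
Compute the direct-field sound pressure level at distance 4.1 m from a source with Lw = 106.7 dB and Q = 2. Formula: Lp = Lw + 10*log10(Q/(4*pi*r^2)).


4*pi*r^2 = 4*pi*4.1^2 = 211.241 m^2
Q / (4*pi*r^2) = 2 / 211.241 = 0.00946786
Lp = 106.7 + 10*log10(0.00946786) = 86.463 dB


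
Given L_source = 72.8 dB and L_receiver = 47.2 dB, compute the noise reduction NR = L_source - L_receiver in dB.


NR = L_source - L_receiver (difference between source and receiving room levels)
NR = 72.8 - 47.2 = 25.6 dB


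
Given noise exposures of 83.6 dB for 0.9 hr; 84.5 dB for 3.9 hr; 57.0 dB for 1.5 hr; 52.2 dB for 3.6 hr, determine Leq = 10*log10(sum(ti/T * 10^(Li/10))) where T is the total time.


T_total = 0.9 + 3.9 + 1.5 + 3.6 = 9.9 hr
(0.9/9.9) * 10^(83.6/10) = 2.08261e+07
(3.9/9.9) * 10^(84.5/10) = 1.11027e+08
(1.5/9.9) * 10^(57.0/10) = 75937.5
(3.6/9.9) * 10^(52.2/10) = 60348.6
Sum = 2.08261e+07 + 1.11027e+08 + 75937.5 + 60348.6 = 1.31989e+08
Leq = 10*log10(1.31989e+08) = 81.205 dB


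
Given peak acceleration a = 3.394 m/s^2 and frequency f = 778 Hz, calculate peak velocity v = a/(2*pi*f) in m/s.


omega = 2*pi*f = 2*pi*778 = 4888.32 rad/s
v = a / omega = 3.394 / 4888.32 = 0.00069431 m/s


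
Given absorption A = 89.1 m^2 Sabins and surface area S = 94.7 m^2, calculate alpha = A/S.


Absorption coefficient = absorbed power / incident power
alpha = A / S = 89.1 / 94.7 = 0.94087


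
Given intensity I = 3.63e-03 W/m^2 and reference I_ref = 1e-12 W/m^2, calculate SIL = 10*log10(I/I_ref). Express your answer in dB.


I / I_ref = 3.63e-03 / 1e-12 = 3.63e+09
SIL = 10 * log10(3.63e+09) = 95.599 dB


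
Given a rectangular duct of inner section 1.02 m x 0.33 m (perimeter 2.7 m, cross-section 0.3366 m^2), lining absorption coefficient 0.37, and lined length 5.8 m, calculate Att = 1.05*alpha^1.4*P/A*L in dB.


alpha^1.4 = 0.37^1.4 = 0.248589
Attenuation rate = 1.05 * alpha^1.4 * P / A
= 1.05 * 0.248589 * 2.7 / 0.3366 = 2.09373 dB/m
Total Att = 2.09373 * 5.8 = 12.144 dB


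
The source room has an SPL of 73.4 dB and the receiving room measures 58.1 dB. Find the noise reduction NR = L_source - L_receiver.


NR = L_source - L_receiver (difference between source and receiving room levels)
NR = 73.4 - 58.1 = 15.3 dB


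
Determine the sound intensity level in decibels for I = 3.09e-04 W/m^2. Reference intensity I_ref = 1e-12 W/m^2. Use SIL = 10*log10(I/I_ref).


I / I_ref = 3.09e-04 / 1e-12 = 3.09e+08
SIL = 10 * log10(3.09e+08) = 84.9 dB


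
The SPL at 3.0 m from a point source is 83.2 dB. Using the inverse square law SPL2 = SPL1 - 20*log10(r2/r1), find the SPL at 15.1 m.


r2/r1 = 15.1/3.0 = 5.03333
Correction = 20*log10(5.03333) = 14.0371 dB
SPL2 = 83.2 - 14.0371 = 69.163 dB


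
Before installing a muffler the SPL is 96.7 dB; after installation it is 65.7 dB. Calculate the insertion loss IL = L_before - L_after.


Insertion loss = SPL without muffler - SPL with muffler
IL = 96.7 - 65.7 = 31 dB


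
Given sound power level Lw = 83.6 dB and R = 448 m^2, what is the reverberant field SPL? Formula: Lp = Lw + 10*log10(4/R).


4/R = 4/448 = 0.00892857
Lp = 83.6 + 10*log10(0.00892857) = 63.108 dB


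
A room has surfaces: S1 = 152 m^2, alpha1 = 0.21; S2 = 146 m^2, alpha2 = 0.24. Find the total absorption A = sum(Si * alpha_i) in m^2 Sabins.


152 * 0.21 = 31.92
146 * 0.24 = 35.04
A_total = 31.92 + 35.04 = 66.96 m^2


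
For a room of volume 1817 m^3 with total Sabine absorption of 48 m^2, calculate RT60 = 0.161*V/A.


RT60 = 0.161 * 1817 / 48 = 6.0945 s


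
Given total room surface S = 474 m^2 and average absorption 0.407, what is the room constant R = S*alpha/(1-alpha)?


R = 474 * 0.407 / (1 - 0.407) = 325.33 m^2


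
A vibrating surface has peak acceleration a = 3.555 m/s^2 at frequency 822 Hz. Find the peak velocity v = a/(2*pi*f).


omega = 2*pi*f = 2*pi*822 = 5164.78 rad/s
v = a / omega = 3.555 / 5164.78 = 0.00068832 m/s


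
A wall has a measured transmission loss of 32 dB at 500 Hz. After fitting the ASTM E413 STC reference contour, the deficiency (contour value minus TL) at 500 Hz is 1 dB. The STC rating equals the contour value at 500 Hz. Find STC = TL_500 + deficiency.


By ASTM E413, STC = value of the fitted reference contour at 500 Hz.
Contour value at 500 Hz = TL_500 + deficiency = 32 + 1 = 33
STC = 33


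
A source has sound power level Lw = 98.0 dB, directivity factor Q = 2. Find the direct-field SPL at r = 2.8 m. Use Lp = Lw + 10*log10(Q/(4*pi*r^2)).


4*pi*r^2 = 4*pi*2.8^2 = 98.5203 m^2
Q / (4*pi*r^2) = 2 / 98.5203 = 0.0203004
Lp = 98.0 + 10*log10(0.0203004) = 81.075 dB


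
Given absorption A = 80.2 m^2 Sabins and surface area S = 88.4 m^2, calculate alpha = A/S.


Absorption coefficient = absorbed power / incident power
alpha = A / S = 80.2 / 88.4 = 0.90724


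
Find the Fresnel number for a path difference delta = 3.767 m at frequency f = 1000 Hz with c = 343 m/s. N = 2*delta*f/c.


N = 2*delta*f/c = 2*delta/lambda, where lambda = c/f
lambda = 343 / 1000 = 0.343 m
N = 2 * 3.767 / 0.343 = 21.965


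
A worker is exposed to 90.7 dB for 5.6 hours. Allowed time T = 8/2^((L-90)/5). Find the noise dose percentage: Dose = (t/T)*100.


T_allowed = 8 / 2^((90.7 - 90)/5) = 7.26015 hr
Dose = 5.6 / 7.26015 * 100 = 77.133 %


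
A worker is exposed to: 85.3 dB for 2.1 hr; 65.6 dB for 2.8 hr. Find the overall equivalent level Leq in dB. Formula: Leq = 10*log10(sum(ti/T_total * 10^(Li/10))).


T_total = 2.1 + 2.8 = 4.9 hr
(2.1/4.9) * 10^(85.3/10) = 1.45219e+08
(2.8/4.9) * 10^(65.6/10) = 2.07473e+06
Sum = 1.45219e+08 + 2.07473e+06 = 1.47294e+08
Leq = 10*log10(1.47294e+08) = 81.682 dB


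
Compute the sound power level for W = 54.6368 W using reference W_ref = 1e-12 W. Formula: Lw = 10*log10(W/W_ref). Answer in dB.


W / W_ref = 54.6368 / 1e-12 = 5.46368e+13
Lw = 10 * log10(5.46368e+13) = 137.37 dB


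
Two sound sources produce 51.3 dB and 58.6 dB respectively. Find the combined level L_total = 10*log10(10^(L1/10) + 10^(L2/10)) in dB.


10^(51.3/10) = 134896
10^(58.6/10) = 724436
Sum = 134896 + 724436 = 859332
L_total = 10*log10(859332) = 59.342 dB


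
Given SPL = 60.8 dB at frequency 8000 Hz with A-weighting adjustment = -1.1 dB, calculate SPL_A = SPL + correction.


A-weighting table: 8000 Hz -> -1.1 dB correction
SPL_A = SPL + correction = 60.8 + (-1.1) = 59.7 dBA


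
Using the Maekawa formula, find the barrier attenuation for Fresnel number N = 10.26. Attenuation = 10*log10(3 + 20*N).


3 + 20*N = 3 + 20*10.26 = 208.2
Att = 10*log10(208.2) = 23.185 dB


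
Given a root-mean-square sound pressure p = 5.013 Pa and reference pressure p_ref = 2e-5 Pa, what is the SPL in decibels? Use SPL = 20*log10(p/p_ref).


p / p_ref = 5.013 / 2e-5 = 250650
SPL = 20 * log10(250650) = 107.98 dB


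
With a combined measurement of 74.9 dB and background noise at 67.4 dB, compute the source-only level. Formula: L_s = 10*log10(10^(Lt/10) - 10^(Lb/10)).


10^(74.9/10) = 3.0903e+07
10^(67.4/10) = 5.49541e+06
Difference = 3.0903e+07 - 5.49541e+06 = 2.54076e+07
L_source = 10*log10(2.54076e+07) = 74.05 dB


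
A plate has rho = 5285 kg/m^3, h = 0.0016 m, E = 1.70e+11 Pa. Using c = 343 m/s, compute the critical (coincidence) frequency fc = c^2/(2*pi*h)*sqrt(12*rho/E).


12*rho/E = 12*5285/1.70e+11 = 3.73059e-07
sqrt(12*rho/E) = sqrt(3.73059e-07) = 0.000610786
c^2/(2*pi*h) = 343^2/(2*pi*0.0016) = 1.17028e+07
fc = 1.17028e+07 * 0.000610786 = 7147.9 Hz


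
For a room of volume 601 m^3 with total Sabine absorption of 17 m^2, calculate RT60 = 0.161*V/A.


RT60 = 0.161 * 601 / 17 = 5.6918 s


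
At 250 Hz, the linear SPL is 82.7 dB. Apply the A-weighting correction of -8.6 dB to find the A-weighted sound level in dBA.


A-weighting table: 250 Hz -> -8.6 dB correction
SPL_A = SPL + correction = 82.7 + (-8.6) = 74.1 dBA


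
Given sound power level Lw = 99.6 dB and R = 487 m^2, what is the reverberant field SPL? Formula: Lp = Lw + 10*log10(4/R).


4/R = 4/487 = 0.00821355
Lp = 99.6 + 10*log10(0.00821355) = 78.745 dB


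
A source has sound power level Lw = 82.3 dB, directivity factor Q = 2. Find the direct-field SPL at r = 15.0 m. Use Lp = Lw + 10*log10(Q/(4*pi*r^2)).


4*pi*r^2 = 4*pi*15.0^2 = 2827.43 m^2
Q / (4*pi*r^2) = 2 / 2827.43 = 0.000707356
Lp = 82.3 + 10*log10(0.000707356) = 50.796 dB


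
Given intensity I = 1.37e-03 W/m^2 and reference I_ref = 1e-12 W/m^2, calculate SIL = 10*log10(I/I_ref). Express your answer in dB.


I / I_ref = 1.37e-03 / 1e-12 = 1.37e+09
SIL = 10 * log10(1.37e+09) = 91.367 dB


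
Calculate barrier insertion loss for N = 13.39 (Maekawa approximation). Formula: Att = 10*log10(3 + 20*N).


3 + 20*N = 3 + 20*13.39 = 270.8
Att = 10*log10(270.8) = 24.326 dB


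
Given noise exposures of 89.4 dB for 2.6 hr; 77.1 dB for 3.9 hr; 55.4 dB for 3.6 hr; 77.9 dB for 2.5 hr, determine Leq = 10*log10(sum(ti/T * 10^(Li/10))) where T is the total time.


T_total = 2.6 + 3.9 + 3.6 + 2.5 = 12.6 hr
(2.6/12.6) * 10^(89.4/10) = 1.79723e+08
(3.9/12.6) * 10^(77.1/10) = 1.58743e+07
(3.6/12.6) * 10^(55.4/10) = 99067.7
(2.5/12.6) * 10^(77.9/10) = 1.2234e+07
Sum = 1.79723e+08 + 1.58743e+07 + 99067.7 + 1.2234e+07 = 2.0793e+08
Leq = 10*log10(2.0793e+08) = 83.179 dB


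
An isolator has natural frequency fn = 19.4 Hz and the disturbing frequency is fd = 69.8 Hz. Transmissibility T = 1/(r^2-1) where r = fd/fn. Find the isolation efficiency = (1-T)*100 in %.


r = 69.8 / 19.4 = 3.59794
r^2 - 1 = 3.59794^2 - 1 = 11.9452
T = 1/11.9452 = 0.0837156
Efficiency = (1 - 0.0837156)*100 = 91.628 %


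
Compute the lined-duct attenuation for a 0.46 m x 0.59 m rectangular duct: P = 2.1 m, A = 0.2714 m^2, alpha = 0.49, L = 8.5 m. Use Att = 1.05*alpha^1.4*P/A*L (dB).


alpha^1.4 = 0.49^1.4 = 0.368362
Attenuation rate = 1.05 * alpha^1.4 * P / A
= 1.05 * 0.368362 * 2.1 / 0.2714 = 2.99277 dB/m
Total Att = 2.99277 * 8.5 = 25.439 dB


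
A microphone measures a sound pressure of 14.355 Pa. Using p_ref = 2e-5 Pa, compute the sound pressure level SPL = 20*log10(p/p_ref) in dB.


p / p_ref = 14.355 / 2e-5 = 717750
SPL = 20 * log10(717750) = 117.12 dB


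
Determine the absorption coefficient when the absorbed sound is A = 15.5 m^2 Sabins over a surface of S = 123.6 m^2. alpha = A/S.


Absorption coefficient = absorbed power / incident power
alpha = A / S = 15.5 / 123.6 = 0.1254


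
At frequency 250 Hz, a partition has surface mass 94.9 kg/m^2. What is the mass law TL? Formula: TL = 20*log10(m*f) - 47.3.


m * f = 94.9 * 250 = 23725
20*log10(23725) = 87.5041 dB
TL = 87.5041 - 47.3 = 40.204 dB


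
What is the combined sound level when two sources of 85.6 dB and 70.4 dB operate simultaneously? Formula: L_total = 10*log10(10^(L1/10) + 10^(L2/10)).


10^(85.6/10) = 3.63078e+08
10^(70.4/10) = 1.09648e+07
Sum = 3.63078e+08 + 1.09648e+07 = 3.74043e+08
L_total = 10*log10(3.74043e+08) = 85.729 dB


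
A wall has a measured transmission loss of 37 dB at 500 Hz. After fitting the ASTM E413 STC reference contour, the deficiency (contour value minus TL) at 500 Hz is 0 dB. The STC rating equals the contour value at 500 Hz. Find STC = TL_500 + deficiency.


By ASTM E413, STC = value of the fitted reference contour at 500 Hz.
Contour value at 500 Hz = TL_500 + deficiency = 37 + 0 = 37
STC = 37


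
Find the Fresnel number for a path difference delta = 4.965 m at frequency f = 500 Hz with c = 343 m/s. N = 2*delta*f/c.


N = 2*delta*f/c = 2*delta/lambda, where lambda = c/f
lambda = 343 / 500 = 0.686 m
N = 2 * 4.965 / 0.686 = 14.475


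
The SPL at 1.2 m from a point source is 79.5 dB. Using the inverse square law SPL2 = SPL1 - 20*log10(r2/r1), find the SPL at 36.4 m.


r2/r1 = 36.4/1.2 = 30.3333
Correction = 20*log10(30.3333) = 29.6384 dB
SPL2 = 79.5 - 29.6384 = 49.862 dB


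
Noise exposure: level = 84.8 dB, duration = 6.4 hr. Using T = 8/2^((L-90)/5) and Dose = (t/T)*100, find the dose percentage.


T_allowed = 8 / 2^((84.8 - 90)/5) = 16.4498 hr
Dose = 6.4 / 16.4498 * 100 = 38.906 %


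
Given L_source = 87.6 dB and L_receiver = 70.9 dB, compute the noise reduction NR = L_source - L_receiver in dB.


NR = L_source - L_receiver (difference between source and receiving room levels)
NR = 87.6 - 70.9 = 16.7 dB


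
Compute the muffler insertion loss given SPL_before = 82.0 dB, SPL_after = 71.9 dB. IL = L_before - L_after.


Insertion loss = SPL without muffler - SPL with muffler
IL = 82.0 - 71.9 = 10.1 dB


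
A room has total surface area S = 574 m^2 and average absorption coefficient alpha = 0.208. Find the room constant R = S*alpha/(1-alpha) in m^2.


R = 574 * 0.208 / (1 - 0.208) = 150.75 m^2


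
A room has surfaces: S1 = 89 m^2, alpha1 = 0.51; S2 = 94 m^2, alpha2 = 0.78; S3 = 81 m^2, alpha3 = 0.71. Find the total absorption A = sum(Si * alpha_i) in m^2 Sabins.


89 * 0.51 = 45.39
94 * 0.78 = 73.32
81 * 0.71 = 57.51
A_total = 45.39 + 73.32 + 57.51 = 176.22 m^2


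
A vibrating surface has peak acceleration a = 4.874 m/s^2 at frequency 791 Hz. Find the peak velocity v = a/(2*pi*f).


omega = 2*pi*f = 2*pi*791 = 4970 rad/s
v = a / omega = 4.874 / 4970 = 0.00098068 m/s


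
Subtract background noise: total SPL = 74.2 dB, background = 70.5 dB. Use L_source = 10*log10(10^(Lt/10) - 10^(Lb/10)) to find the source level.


10^(74.2/10) = 2.63027e+07
10^(70.5/10) = 1.12202e+07
Difference = 2.63027e+07 - 1.12202e+07 = 1.50825e+07
L_source = 10*log10(1.50825e+07) = 71.785 dB


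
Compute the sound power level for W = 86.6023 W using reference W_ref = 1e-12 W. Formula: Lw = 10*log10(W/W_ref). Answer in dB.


W / W_ref = 86.6023 / 1e-12 = 8.66023e+13
Lw = 10 * log10(8.66023e+13) = 139.38 dB


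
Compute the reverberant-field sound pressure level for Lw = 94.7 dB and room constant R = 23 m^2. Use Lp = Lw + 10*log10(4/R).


4/R = 4/23 = 0.173913
Lp = 94.7 + 10*log10(0.173913) = 87.103 dB


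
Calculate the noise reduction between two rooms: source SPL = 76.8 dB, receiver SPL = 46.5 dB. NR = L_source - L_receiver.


NR = L_source - L_receiver (difference between source and receiving room levels)
NR = 76.8 - 46.5 = 30.3 dB


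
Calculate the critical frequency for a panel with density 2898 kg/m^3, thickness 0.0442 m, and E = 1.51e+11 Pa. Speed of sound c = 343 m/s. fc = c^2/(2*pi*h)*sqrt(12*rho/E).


12*rho/E = 12*2898/1.51e+11 = 2.30305e-07
sqrt(12*rho/E) = sqrt(2.30305e-07) = 0.000479901
c^2/(2*pi*h) = 343^2/(2*pi*0.0442) = 423629
fc = 423629 * 0.000479901 = 203.3 Hz


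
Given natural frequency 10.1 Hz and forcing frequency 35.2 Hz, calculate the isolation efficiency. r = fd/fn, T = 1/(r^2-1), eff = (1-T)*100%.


r = 35.2 / 10.1 = 3.48515
r^2 - 1 = 3.48515^2 - 1 = 11.1463
T = 1/11.1463 = 0.0897159
Efficiency = (1 - 0.0897159)*100 = 91.028 %


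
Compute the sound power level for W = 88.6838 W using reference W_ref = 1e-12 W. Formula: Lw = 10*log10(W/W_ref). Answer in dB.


W / W_ref = 88.6838 / 1e-12 = 8.86838e+13
Lw = 10 * log10(8.86838e+13) = 139.48 dB


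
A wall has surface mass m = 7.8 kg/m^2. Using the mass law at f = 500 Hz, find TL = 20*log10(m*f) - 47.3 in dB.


m * f = 7.8 * 500 = 3900
20*log10(3900) = 71.8213 dB
TL = 71.8213 - 47.3 = 24.521 dB


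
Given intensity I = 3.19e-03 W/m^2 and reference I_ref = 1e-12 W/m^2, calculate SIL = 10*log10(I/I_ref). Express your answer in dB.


I / I_ref = 3.19e-03 / 1e-12 = 3.19e+09
SIL = 10 * log10(3.19e+09) = 95.038 dB


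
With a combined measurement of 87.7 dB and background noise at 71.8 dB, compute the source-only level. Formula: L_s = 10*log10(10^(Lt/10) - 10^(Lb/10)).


10^(87.7/10) = 5.88844e+08
10^(71.8/10) = 1.51356e+07
Difference = 5.88844e+08 - 1.51356e+07 = 5.73708e+08
L_source = 10*log10(5.73708e+08) = 87.587 dB


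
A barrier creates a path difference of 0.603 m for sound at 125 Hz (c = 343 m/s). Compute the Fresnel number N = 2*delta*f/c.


N = 2*delta*f/c = 2*delta/lambda, where lambda = c/f
lambda = 343 / 125 = 2.744 m
N = 2 * 0.603 / 2.744 = 0.4395


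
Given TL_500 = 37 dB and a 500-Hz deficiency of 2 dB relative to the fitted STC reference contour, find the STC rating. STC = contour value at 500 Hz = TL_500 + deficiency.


By ASTM E413, STC = value of the fitted reference contour at 500 Hz.
Contour value at 500 Hz = TL_500 + deficiency = 37 + 2 = 39
STC = 39


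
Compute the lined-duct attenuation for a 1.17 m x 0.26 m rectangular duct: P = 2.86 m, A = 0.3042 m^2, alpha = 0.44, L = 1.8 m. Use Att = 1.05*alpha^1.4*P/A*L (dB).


alpha^1.4 = 0.44^1.4 = 0.316835
Attenuation rate = 1.05 * alpha^1.4 * P / A
= 1.05 * 0.316835 * 2.86 / 0.3042 = 3.12773 dB/m
Total Att = 3.12773 * 1.8 = 5.6299 dB


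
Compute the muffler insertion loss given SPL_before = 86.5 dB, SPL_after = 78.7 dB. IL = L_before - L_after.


Insertion loss = SPL without muffler - SPL with muffler
IL = 86.5 - 78.7 = 7.8 dB


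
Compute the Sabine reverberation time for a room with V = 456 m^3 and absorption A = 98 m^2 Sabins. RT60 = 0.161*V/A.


RT60 = 0.161 * 456 / 98 = 0.74914 s


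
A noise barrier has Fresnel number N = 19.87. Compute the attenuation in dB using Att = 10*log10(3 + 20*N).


3 + 20*N = 3 + 20*19.87 = 400.4
Att = 10*log10(400.4) = 26.025 dB


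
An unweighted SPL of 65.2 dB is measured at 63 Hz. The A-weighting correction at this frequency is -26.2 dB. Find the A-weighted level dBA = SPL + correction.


A-weighting table: 63 Hz -> -26.2 dB correction
SPL_A = SPL + correction = 65.2 + (-26.2) = 39 dBA


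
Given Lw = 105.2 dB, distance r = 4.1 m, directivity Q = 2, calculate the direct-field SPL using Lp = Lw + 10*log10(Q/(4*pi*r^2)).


4*pi*r^2 = 4*pi*4.1^2 = 211.241 m^2
Q / (4*pi*r^2) = 2 / 211.241 = 0.00946786
Lp = 105.2 + 10*log10(0.00946786) = 84.963 dB


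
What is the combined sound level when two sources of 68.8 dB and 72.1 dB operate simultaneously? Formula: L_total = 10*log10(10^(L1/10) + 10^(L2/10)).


10^(68.8/10) = 7.58578e+06
10^(72.1/10) = 1.62181e+07
Sum = 7.58578e+06 + 1.62181e+07 = 2.38039e+07
L_total = 10*log10(2.38039e+07) = 73.766 dB


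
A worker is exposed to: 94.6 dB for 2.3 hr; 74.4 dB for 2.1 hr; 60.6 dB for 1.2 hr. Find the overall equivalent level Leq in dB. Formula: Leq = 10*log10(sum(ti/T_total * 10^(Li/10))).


T_total = 2.3 + 2.1 + 1.2 = 5.6 hr
(2.3/5.6) * 10^(94.6/10) = 1.18451e+09
(2.1/5.6) * 10^(74.4/10) = 1.03284e+07
(1.2/5.6) * 10^(60.6/10) = 246033
Sum = 1.18451e+09 + 1.03284e+07 + 246033 = 1.19508e+09
Leq = 10*log10(1.19508e+09) = 90.774 dB


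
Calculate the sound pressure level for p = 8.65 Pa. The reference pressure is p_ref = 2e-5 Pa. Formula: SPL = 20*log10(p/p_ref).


p / p_ref = 8.65 / 2e-5 = 432500
SPL = 20 * log10(432500) = 112.72 dB


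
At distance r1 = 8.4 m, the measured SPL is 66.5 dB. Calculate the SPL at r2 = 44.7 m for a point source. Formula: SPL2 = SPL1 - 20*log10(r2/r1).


r2/r1 = 44.7/8.4 = 5.32143
Correction = 20*log10(5.32143) = 14.5206 dB
SPL2 = 66.5 - 14.5206 = 51.979 dB


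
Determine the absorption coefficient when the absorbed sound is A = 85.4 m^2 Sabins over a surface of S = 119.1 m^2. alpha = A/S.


Absorption coefficient = absorbed power / incident power
alpha = A / S = 85.4 / 119.1 = 0.71704


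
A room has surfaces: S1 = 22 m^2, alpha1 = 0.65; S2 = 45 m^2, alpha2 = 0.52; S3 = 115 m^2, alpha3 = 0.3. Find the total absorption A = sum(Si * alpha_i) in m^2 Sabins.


22 * 0.65 = 14.3
45 * 0.52 = 23.4
115 * 0.3 = 34.5
A_total = 14.3 + 23.4 + 34.5 = 72.2 m^2


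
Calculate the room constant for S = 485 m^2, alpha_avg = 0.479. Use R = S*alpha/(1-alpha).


R = 485 * 0.479 / (1 - 0.479) = 445.9 m^2


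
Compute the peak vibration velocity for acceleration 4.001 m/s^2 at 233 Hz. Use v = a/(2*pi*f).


omega = 2*pi*f = 2*pi*233 = 1463.98 rad/s
v = a / omega = 4.001 / 1463.98 = 0.002733 m/s


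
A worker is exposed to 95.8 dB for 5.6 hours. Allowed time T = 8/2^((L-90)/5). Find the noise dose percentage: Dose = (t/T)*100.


T_allowed = 8 / 2^((95.8 - 90)/5) = 3.5801 hr
Dose = 5.6 / 3.5801 * 100 = 156.42 %


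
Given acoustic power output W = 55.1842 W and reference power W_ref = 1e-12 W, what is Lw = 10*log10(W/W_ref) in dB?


W / W_ref = 55.1842 / 1e-12 = 5.51842e+13
Lw = 10 * log10(5.51842e+13) = 137.42 dB


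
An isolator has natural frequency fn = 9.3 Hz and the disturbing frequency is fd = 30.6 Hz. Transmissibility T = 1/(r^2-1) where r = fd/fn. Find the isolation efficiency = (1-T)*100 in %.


r = 30.6 / 9.3 = 3.29032
r^2 - 1 = 3.29032^2 - 1 = 9.82621
T = 1/9.82621 = 0.101769
Efficiency = (1 - 0.101769)*100 = 89.823 %


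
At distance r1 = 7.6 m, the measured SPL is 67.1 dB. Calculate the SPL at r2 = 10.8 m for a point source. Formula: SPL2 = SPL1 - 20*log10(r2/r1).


r2/r1 = 10.8/7.6 = 1.42105
Correction = 20*log10(1.42105) = 3.05219 dB
SPL2 = 67.1 - 3.05219 = 64.048 dB


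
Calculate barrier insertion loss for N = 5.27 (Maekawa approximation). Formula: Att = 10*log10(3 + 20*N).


3 + 20*N = 3 + 20*5.27 = 108.4
Att = 10*log10(108.4) = 20.35 dB


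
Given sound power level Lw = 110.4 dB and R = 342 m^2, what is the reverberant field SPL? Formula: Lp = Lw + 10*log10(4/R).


4/R = 4/342 = 0.0116959
Lp = 110.4 + 10*log10(0.0116959) = 91.08 dB


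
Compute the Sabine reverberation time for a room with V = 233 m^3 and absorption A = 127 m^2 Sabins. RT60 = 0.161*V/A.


RT60 = 0.161 * 233 / 127 = 0.29538 s


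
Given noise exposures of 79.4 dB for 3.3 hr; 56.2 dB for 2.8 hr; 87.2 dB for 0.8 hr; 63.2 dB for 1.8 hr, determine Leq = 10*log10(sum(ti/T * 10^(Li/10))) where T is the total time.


T_total = 3.3 + 2.8 + 0.8 + 1.8 = 8.7 hr
(3.3/8.7) * 10^(79.4/10) = 3.30365e+07
(2.8/8.7) * 10^(56.2/10) = 134165
(0.8/8.7) * 10^(87.2/10) = 4.82582e+07
(1.8/8.7) * 10^(63.2/10) = 432268
Sum = 3.30365e+07 + 134165 + 4.82582e+07 + 432268 = 8.18611e+07
Leq = 10*log10(8.18611e+07) = 79.131 dB


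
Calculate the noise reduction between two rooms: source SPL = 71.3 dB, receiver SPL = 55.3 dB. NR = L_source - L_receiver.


NR = L_source - L_receiver (difference between source and receiving room levels)
NR = 71.3 - 55.3 = 16 dB


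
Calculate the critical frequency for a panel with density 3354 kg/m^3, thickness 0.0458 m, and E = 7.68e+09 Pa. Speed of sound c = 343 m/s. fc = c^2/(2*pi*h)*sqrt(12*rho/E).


12*rho/E = 12*3354/7.68e+09 = 5.24063e-06
sqrt(12*rho/E) = sqrt(5.24063e-06) = 0.00228924
c^2/(2*pi*h) = 343^2/(2*pi*0.0458) = 408830
fc = 408830 * 0.00228924 = 935.91 Hz


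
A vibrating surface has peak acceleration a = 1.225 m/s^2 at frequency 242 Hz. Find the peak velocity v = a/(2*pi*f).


omega = 2*pi*f = 2*pi*242 = 1520.53 rad/s
v = a / omega = 1.225 / 1520.53 = 0.00080564 m/s


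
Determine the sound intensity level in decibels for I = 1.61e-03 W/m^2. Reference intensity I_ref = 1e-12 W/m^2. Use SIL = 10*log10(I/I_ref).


I / I_ref = 1.61e-03 / 1e-12 = 1.61e+09
SIL = 10 * log10(1.61e+09) = 92.068 dB


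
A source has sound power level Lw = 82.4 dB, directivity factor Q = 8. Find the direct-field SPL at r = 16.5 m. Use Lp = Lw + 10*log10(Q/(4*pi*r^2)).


4*pi*r^2 = 4*pi*16.5^2 = 3421.19 m^2
Q / (4*pi*r^2) = 8 / 3421.19 = 0.00233837
Lp = 82.4 + 10*log10(0.00233837) = 56.089 dB


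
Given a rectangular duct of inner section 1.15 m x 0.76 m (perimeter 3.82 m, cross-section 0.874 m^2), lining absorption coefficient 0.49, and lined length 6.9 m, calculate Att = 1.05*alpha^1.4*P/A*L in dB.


alpha^1.4 = 0.49^1.4 = 0.368362
Attenuation rate = 1.05 * alpha^1.4 * P / A
= 1.05 * 0.368362 * 3.82 / 0.874 = 1.6905 dB/m
Total Att = 1.6905 * 6.9 = 11.664 dB


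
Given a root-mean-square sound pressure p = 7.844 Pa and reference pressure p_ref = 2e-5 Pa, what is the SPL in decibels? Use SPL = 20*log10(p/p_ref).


p / p_ref = 7.844 / 2e-5 = 392200
SPL = 20 * log10(392200) = 111.87 dB


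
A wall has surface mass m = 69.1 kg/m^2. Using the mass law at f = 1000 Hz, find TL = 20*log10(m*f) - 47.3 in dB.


m * f = 69.1 * 1000 = 69100
20*log10(69100) = 96.7896 dB
TL = 96.7896 - 47.3 = 49.49 dB


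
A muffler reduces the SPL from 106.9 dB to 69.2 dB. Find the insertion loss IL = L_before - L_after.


Insertion loss = SPL without muffler - SPL with muffler
IL = 106.9 - 69.2 = 37.7 dB


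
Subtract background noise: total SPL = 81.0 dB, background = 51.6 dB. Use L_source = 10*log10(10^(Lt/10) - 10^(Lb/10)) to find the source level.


10^(81.0/10) = 1.25893e+08
10^(51.6/10) = 144544
Difference = 1.25893e+08 - 144544 = 1.25748e+08
L_source = 10*log10(1.25748e+08) = 80.995 dB


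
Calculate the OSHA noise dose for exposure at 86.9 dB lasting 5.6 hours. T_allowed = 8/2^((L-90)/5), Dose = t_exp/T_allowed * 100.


T_allowed = 8 / 2^((86.9 - 90)/5) = 12.295 hr
Dose = 5.6 / 12.295 * 100 = 45.547 %


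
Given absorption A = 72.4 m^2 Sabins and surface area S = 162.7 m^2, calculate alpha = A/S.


Absorption coefficient = absorbed power / incident power
alpha = A / S = 72.4 / 162.7 = 0.44499


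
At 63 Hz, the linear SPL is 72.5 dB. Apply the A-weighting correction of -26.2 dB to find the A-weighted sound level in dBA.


A-weighting table: 63 Hz -> -26.2 dB correction
SPL_A = SPL + correction = 72.5 + (-26.2) = 46.3 dBA


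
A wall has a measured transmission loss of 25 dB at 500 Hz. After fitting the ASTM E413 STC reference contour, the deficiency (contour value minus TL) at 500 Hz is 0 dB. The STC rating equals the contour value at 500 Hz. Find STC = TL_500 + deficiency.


By ASTM E413, STC = value of the fitted reference contour at 500 Hz.
Contour value at 500 Hz = TL_500 + deficiency = 25 + 0 = 25
STC = 25


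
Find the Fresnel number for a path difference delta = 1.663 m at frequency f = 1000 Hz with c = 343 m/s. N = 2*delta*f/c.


N = 2*delta*f/c = 2*delta/lambda, where lambda = c/f
lambda = 343 / 1000 = 0.343 m
N = 2 * 1.663 / 0.343 = 9.6968


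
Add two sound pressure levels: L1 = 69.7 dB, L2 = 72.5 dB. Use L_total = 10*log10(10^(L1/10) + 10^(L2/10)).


10^(69.7/10) = 9.33254e+06
10^(72.5/10) = 1.77828e+07
Sum = 9.33254e+06 + 1.77828e+07 = 2.71153e+07
L_total = 10*log10(2.71153e+07) = 74.332 dB


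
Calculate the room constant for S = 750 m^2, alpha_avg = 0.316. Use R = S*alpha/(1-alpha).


R = 750 * 0.316 / (1 - 0.316) = 346.49 m^2


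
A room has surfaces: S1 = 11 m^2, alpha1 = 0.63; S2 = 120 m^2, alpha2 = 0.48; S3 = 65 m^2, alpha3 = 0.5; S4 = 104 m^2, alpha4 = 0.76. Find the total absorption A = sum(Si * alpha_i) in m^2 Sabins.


11 * 0.63 = 6.93
120 * 0.48 = 57.6
65 * 0.5 = 32.5
104 * 0.76 = 79.04
A_total = 6.93 + 57.6 + 32.5 + 79.04 = 176.07 m^2


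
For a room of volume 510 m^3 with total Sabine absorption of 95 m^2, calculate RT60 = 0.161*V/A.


RT60 = 0.161 * 510 / 95 = 0.86432 s


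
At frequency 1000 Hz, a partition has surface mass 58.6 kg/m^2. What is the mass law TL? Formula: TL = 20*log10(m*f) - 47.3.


m * f = 58.6 * 1000 = 58600
20*log10(58600) = 95.358 dB
TL = 95.358 - 47.3 = 48.058 dB


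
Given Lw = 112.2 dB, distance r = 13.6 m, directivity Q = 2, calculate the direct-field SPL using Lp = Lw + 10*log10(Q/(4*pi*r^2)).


4*pi*r^2 = 4*pi*13.6^2 = 2324.28 m^2
Q / (4*pi*r^2) = 2 / 2324.28 = 0.000860482
Lp = 112.2 + 10*log10(0.000860482) = 81.547 dB


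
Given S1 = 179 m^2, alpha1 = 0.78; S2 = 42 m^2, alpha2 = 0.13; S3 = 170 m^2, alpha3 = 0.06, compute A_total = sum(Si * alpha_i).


179 * 0.78 = 139.62
42 * 0.13 = 5.46
170 * 0.06 = 10.2
A_total = 139.62 + 5.46 + 10.2 = 155.28 m^2


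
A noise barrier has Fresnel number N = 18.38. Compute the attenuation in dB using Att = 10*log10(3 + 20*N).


3 + 20*N = 3 + 20*18.38 = 370.6
Att = 10*log10(370.6) = 25.689 dB


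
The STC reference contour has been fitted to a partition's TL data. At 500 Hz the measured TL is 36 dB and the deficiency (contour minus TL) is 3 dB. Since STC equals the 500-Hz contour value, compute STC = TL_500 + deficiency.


By ASTM E413, STC = value of the fitted reference contour at 500 Hz.
Contour value at 500 Hz = TL_500 + deficiency = 36 + 3 = 39
STC = 39


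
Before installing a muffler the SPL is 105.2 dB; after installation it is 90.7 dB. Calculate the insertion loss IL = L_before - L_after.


Insertion loss = SPL without muffler - SPL with muffler
IL = 105.2 - 90.7 = 14.5 dB


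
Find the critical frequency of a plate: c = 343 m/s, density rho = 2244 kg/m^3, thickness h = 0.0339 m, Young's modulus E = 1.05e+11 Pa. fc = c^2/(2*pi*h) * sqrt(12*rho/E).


12*rho/E = 12*2244/1.05e+11 = 2.56457e-07
sqrt(12*rho/E) = sqrt(2.56457e-07) = 0.000506416
c^2/(2*pi*h) = 343^2/(2*pi*0.0339) = 552343
fc = 552343 * 0.000506416 = 279.72 Hz


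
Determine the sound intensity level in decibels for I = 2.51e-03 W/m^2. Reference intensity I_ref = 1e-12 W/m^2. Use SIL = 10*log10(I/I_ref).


I / I_ref = 2.51e-03 / 1e-12 = 2.51e+09
SIL = 10 * log10(2.51e+09) = 93.997 dB


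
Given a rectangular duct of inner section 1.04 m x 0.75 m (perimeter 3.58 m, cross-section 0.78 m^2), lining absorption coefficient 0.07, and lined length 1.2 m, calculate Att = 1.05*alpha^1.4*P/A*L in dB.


alpha^1.4 = 0.07^1.4 = 0.0241622
Attenuation rate = 1.05 * alpha^1.4 * P / A
= 1.05 * 0.0241622 * 3.58 / 0.78 = 0.116443 dB/m
Total Att = 0.116443 * 1.2 = 0.13973 dB


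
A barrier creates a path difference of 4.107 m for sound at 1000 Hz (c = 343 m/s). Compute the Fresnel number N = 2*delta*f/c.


N = 2*delta*f/c = 2*delta/lambda, where lambda = c/f
lambda = 343 / 1000 = 0.343 m
N = 2 * 4.107 / 0.343 = 23.948


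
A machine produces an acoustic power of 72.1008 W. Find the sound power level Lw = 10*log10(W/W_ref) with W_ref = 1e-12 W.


W / W_ref = 72.1008 / 1e-12 = 7.21008e+13
Lw = 10 * log10(7.21008e+13) = 138.58 dB


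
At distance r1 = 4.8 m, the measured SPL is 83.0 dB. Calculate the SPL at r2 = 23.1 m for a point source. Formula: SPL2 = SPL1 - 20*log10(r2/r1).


r2/r1 = 23.1/4.8 = 4.8125
Correction = 20*log10(4.8125) = 13.6474 dB
SPL2 = 83.0 - 13.6474 = 69.353 dB


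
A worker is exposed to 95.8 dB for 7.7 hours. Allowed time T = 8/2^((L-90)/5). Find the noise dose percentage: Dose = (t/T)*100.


T_allowed = 8 / 2^((95.8 - 90)/5) = 3.5801 hr
Dose = 7.7 / 3.5801 * 100 = 215.08 %


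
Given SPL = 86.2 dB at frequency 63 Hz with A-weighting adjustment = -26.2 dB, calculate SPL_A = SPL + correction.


A-weighting table: 63 Hz -> -26.2 dB correction
SPL_A = SPL + correction = 86.2 + (-26.2) = 60 dBA


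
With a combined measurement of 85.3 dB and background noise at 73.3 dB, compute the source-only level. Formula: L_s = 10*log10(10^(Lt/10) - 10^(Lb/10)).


10^(85.3/10) = 3.38844e+08
10^(73.3/10) = 2.13796e+07
Difference = 3.38844e+08 - 2.13796e+07 = 3.17464e+08
L_source = 10*log10(3.17464e+08) = 85.017 dB


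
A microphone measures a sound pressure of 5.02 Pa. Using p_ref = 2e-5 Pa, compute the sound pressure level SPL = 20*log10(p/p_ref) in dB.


p / p_ref = 5.02 / 2e-5 = 251000
SPL = 20 * log10(251000) = 107.99 dB


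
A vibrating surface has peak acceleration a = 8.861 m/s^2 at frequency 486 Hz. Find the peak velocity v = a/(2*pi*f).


omega = 2*pi*f = 2*pi*486 = 3053.63 rad/s
v = a / omega = 8.861 / 3053.63 = 0.0029018 m/s


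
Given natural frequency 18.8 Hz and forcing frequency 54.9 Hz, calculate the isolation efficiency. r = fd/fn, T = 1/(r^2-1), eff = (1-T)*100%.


r = 54.9 / 18.8 = 2.92021
r^2 - 1 = 2.92021^2 - 1 = 7.52763
T = 1/7.52763 = 0.132844
Efficiency = (1 - 0.132844)*100 = 86.716 %


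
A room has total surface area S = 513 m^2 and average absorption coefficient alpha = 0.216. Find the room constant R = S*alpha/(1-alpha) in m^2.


R = 513 * 0.216 / (1 - 0.216) = 141.34 m^2


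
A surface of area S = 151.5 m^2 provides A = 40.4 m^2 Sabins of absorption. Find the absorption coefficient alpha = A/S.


Absorption coefficient = absorbed power / incident power
alpha = A / S = 40.4 / 151.5 = 0.26667


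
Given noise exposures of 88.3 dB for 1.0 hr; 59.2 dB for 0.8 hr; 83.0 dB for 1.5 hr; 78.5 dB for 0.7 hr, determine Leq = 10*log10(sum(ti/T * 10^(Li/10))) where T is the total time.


T_total = 1.0 + 0.8 + 1.5 + 0.7 = 4.0 hr
(1.0/4.0) * 10^(88.3/10) = 1.69021e+08
(0.8/4.0) * 10^(59.2/10) = 166353
(1.5/4.0) * 10^(83.0/10) = 7.48223e+07
(0.7/4.0) * 10^(78.5/10) = 1.23891e+07
Sum = 1.69021e+08 + 166353 + 7.48223e+07 + 1.23891e+07 = 2.56399e+08
Leq = 10*log10(2.56399e+08) = 84.089 dB


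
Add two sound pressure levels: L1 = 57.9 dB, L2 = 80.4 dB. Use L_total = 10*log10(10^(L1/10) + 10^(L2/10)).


10^(57.9/10) = 616595
10^(80.4/10) = 1.09648e+08
Sum = 616595 + 1.09648e+08 = 1.10265e+08
L_total = 10*log10(1.10265e+08) = 80.424 dB


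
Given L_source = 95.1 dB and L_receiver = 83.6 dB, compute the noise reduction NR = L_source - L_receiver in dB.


NR = L_source - L_receiver (difference between source and receiving room levels)
NR = 95.1 - 83.6 = 11.5 dB


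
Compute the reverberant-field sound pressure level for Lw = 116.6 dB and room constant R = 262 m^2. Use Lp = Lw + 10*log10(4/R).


4/R = 4/262 = 0.0152672
Lp = 116.6 + 10*log10(0.0152672) = 98.438 dB


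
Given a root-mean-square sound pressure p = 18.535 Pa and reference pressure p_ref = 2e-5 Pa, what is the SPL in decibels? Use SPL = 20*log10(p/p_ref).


p / p_ref = 18.535 / 2e-5 = 926750
SPL = 20 * log10(926750) = 119.34 dB


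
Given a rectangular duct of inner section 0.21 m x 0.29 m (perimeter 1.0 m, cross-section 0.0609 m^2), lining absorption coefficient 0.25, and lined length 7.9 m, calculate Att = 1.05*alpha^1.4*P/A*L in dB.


alpha^1.4 = 0.25^1.4 = 0.143587
Attenuation rate = 1.05 * alpha^1.4 * P / A
= 1.05 * 0.143587 * 1.0 / 0.0609 = 2.47564 dB/m
Total Att = 2.47564 * 7.9 = 19.558 dB


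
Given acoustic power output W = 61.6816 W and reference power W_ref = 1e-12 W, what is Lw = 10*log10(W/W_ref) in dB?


W / W_ref = 61.6816 / 1e-12 = 6.16816e+13
Lw = 10 * log10(6.16816e+13) = 137.9 dB


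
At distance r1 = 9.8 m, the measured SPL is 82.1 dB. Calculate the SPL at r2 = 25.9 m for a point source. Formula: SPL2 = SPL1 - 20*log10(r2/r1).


r2/r1 = 25.9/9.8 = 2.64286
Correction = 20*log10(2.64286) = 8.44148 dB
SPL2 = 82.1 - 8.44148 = 73.659 dB


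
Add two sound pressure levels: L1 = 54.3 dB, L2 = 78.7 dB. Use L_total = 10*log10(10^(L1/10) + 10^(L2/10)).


10^(54.3/10) = 269153
10^(78.7/10) = 7.4131e+07
Sum = 269153 + 7.4131e+07 = 7.44002e+07
L_total = 10*log10(7.44002e+07) = 78.716 dB


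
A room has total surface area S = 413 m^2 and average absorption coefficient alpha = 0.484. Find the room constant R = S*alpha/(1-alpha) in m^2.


R = 413 * 0.484 / (1 - 0.484) = 387.39 m^2


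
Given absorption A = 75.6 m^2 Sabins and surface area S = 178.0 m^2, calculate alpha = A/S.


Absorption coefficient = absorbed power / incident power
alpha = A / S = 75.6 / 178.0 = 0.42472


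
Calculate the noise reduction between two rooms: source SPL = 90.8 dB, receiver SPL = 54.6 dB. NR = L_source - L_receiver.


NR = L_source - L_receiver (difference between source and receiving room levels)
NR = 90.8 - 54.6 = 36.2 dB
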